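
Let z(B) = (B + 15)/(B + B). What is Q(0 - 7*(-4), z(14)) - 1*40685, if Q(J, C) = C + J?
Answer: -1138367/28 ≈ -40656.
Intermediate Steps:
z(B) = (15 + B)/(2*B) (z(B) = (15 + B)/((2*B)) = (15 + B)*(1/(2*B)) = (15 + B)/(2*B))
Q(0 - 7*(-4), z(14)) - 1*40685 = ((1/2)*(15 + 14)/14 + (0 - 7*(-4))) - 1*40685 = ((1/2)*(1/14)*29 + (0 + 28)) - 40685 = (29/28 + 28) - 40685 = 813/28 - 40685 = -1138367/28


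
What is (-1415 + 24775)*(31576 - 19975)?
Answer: 270999360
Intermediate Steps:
(-1415 + 24775)*(31576 - 19975) = 23360*11601 = 270999360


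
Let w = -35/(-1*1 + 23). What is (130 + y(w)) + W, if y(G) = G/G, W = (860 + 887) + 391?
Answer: 2269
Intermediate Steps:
W = 2138 (W = 1747 + 391 = 2138)
w = -35/22 (w = -35/(-1 + 23) = -35/22 ≈ -1.5909)
y(G) = 1
(130 + y(w)) + W = (130 + 1) + 2138 = 131 + 2138 = 2269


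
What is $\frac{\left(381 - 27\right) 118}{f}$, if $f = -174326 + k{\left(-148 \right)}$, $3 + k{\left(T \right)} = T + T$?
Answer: $- \frac{41772}{174625} \approx -0.23921$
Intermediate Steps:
$k{\left(T \right)} = -3 + 2 T$ ($k{\left(T \right)} = -3 + \left(T + T\right) = -3 + 2 T$)
$f = -174625$ ($f = -174326 + \left(-3 + 2 \left(-148\right)\right) = -174326 - 299 = -174625$)
$\frac{\left(381 - 27\right) 118}{f} = \frac{\left(381 - 27\right) 118}{-174625} = 354 \cdot 118 \left(- \frac{1}{174625}\right) = 41772 \left(- \frac{1}{174625}\right) = - \frac{41772}{174625}$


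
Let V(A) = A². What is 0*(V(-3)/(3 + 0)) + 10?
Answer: 10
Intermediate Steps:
0*(V(-3)/(3 + 0)) + 10 = 0*((-3)²/(3 + 0)) + 10 = 0*(9/3) + 10 = 0*(9*(⅓)) + 10 = 0*3 + 10 = 0 + 10 = 10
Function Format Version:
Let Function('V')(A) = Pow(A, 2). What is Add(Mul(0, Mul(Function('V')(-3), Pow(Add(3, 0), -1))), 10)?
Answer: 10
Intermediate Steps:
Add(Mul(0, Mul(Function('V')(-3), Pow(Add(3, 0), -1))), 10) = Add(Mul(0, Mul(Pow(-3, 2), Pow(Add(3, 0), -1))), 10) = Add(Mul(0, Mul(9, Pow(3, -1))), 10) = Add(Mul(0, Mul(9, Rational(1, 3))), 10) = Add(Mul(0, 3), 10) = Add(0, 10) = 10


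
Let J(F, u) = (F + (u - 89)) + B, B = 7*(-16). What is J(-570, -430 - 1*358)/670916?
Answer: -1559/670916 ≈ -0.0023237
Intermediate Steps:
B = -112
J(F, u) = -201 + F + u (J(F, u) = (F + (u - 89)) - 112 = (F + (-89 + u)) - 112 = (-89 + F + u) - 112 = -201 + F + u)
J(-570, -430 - 1*358)/670916 = (-201 - 570 + (-430 - 1*358))/670916 = (-201 - 570 + (-430 - 358))*(1/670916) = (-201 - 570 - 788)*(1/670916) = -1559*1/670916 = -1559/670916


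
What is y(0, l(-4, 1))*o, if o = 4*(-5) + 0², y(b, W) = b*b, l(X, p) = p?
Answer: 0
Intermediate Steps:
y(b, W) = b²
o = -20 (o = -20 + 0 = -20)
y(0, l(-4, 1))*o = 0²*(-20) = 0*(-20) = 0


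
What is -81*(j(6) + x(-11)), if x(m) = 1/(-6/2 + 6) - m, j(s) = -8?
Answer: -270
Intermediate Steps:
x(m) = ⅓ - m (x(m) = 1/(-6*½ + 6) - m = 1/(-3 + 6) - m = 1/3 - m = ⅓ - m)
-81*(j(6) + x(-11)) = -81*(-8 + (⅓ - 1*(-11))) = -81*(-8 + (⅓ + 11)) = -81*(-8 + 34/3) = -81*10/3 = -270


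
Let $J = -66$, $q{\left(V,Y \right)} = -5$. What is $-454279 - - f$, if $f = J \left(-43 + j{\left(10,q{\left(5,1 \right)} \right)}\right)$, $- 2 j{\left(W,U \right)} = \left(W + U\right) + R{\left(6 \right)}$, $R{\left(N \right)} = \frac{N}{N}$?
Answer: $-451243$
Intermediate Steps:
$R{\left(N \right)} = 1$
$j{\left(W,U \right)} = - \frac{1}{2} - \frac{U}{2} - \frac{W}{2}$ ($j{\left(W,U \right)} = - \frac{\left(W + U\right) + 1}{2} = - \frac{\left(U + W\right) + 1}{2} = - \frac{1 + U + W}{2} = - \frac{1}{2} - \frac{U}{2} - \frac{W}{2}$)
$f = 3036$ ($f = - 66 \left(-43 - 3\right) = \left(-66\right) \left(-46\right) = 3036$)
$-454279 - - f = -454279 - \left(-1\right) 3036 = -454279 - -3036 = -454279 + 3036 = -451243$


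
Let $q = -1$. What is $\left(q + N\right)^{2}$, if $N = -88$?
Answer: $7921$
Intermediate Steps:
$\left(q + N\right)^{2} = \left(-1 - 88\right)^{2} = \left(-89\right)^{2} = 7921$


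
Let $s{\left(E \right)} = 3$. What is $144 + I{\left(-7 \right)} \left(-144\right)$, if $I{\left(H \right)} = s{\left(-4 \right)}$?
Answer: $-288$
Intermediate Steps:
$I{\left(H \right)} = 3$
$144 + I{\left(-7 \right)} \left(-144\right) = 144 + 3 \left(-144\right) = 144 - 432 = -288$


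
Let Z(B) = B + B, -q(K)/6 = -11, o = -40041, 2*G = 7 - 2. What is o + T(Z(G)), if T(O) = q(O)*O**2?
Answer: -38391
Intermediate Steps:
G = 5/2 (G = (7 - 2)/2 = (1/2)*5 = 5/2 ≈ 2.5000)
q(K) = 66 (q(K) = -6*(-11) = 66)
Z(B) = 2*B
T(O) = 66*O**2
o + T(Z(G)) = -40041 + 66*(2*(5/2))**2 = -40041 + 66*5**2 = -40041 + 66*25 = -40041 + 1650 = -38391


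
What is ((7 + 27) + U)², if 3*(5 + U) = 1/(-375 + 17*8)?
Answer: 432307264/514089 ≈ 840.92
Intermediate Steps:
U = -3586/717 (U = -5 + 1/(3*(-375 + 17*8)) = -5 + 1/(3*(-375 + 136)) = -5 + (⅓)/(-239) = -5 + (⅓)*(-1/239) = -5 - 1/717 = -3586/717 ≈ -5.0014)
((7 + 27) + U)² = ((7 + 27) - 3586/717)² = (34 - 3586/717)² = (20792/717)² = 432307264/514089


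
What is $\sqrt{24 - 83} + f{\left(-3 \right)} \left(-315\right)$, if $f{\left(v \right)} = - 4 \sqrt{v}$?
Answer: $i \left(\sqrt{59} + 1260 \sqrt{3}\right) \approx 2190.1 i$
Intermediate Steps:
$\sqrt{24 - 83} + f{\left(-3 \right)} \left(-315\right) = \sqrt{24 - 83} + - 4 \sqrt{-3} \left(-315\right) = \sqrt{24 - 83} + - 4 i \sqrt{3} \left(-315\right) = \sqrt{-59} + - 4 i \sqrt{3} \left(-315\right) = i \sqrt{59} + 1260 i \sqrt{3}$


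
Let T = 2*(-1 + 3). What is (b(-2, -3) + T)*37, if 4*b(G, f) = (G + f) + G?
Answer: 333/4 ≈ 83.250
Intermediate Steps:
b(G, f) = G/2 + f/4 (b(G, f) = ((G + f) + G)/4 = (f + 2*G)/4 = G/2 + f/4)
T = 4 (T = 2*2 = 4)
(b(-2, -3) + T)*37 = (((½)*(-2) + (¼)*(-3)) + 4)*37 = ((-1 - ¾) + 4)*37 = (-7/4 + 4)*37 = (9/4)*37 = 333/4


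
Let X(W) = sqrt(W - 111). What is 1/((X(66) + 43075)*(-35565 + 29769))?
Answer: I/(5796*(-43075*I + 3*sqrt(5))) ≈ -4.0054e-9 + 6.2377e-13*I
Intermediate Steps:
X(W) = sqrt(-111 + W)
1/((X(66) + 43075)*(-35565 + 29769)) = 1/((sqrt(-111 + 66) + 43075)*(-35565 + 29769)) = 1/((sqrt(-45) + 43075)*(-5796)) = 1/((3*I*sqrt(5) + 43075)*(-5796)) = 1/((43075 + 3*I*sqrt(5))*(-5796)) = 1/(-249662700 - 17388*I*sqrt(5))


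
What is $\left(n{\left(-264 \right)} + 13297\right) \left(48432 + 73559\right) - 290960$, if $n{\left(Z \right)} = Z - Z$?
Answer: $1621823367$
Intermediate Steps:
$n{\left(Z \right)} = 0$
$\left(n{\left(-264 \right)} + 13297\right) \left(48432 + 73559\right) - 290960 = \left(0 + 13297\right) \left(48432 + 73559\right) - 290960 = 13297 \cdot 121991 - 290960 = 1622114327 - 290960 = 1621823367$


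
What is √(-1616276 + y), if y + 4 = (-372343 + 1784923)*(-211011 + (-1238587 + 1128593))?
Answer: 2*I*√113361714795 ≈ 6.7339e+5*I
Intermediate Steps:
y = -453445242904 (y = -4 + (-372343 + 1784923)*(-211011 + (-1238587 + 1128593)) = -4 + 1412580*(-211011 - 109994) = -4 + 1412580*(-321005) = -4 - 453445242900 = -453445242904)
√(-1616276 + y) = √(-1616276 - 453445242904) = √(-453446859180) = 2*I*√113361714795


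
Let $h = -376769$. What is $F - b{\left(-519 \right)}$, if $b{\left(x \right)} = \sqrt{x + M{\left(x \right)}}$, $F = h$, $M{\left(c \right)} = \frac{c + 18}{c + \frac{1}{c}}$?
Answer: $-376769 - \frac{i \sqrt{37586466137958}}{269362} \approx -3.7677 \cdot 10^{5} - 22.76 i$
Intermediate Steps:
$M{\left(c \right)} = \frac{18 + c}{c + \frac{1}{c}}$
$F = -376769$
$b{\left(x \right)} = \sqrt{x + \frac{x \left(18 + x\right)}{1 + x^{2}}}$
$F - b{\left(-519 \right)} = -376769 - \sqrt{- \frac{519 \left(19 - 519 + \left(-519\right)^{2}\right)}{1 + \left(-519\right)^{2}}} = -376769 - \sqrt{- \frac{519 \left(19 - 519 + 269361\right)}{1 + 269361}} = -376769 - \sqrt{\left(-519\right) \frac{1}{269362} \cdot 268861} = -376769 - \sqrt{- \frac{139538859}{269362}} = -376769 - \frac{i \sqrt{37586466137958}}{269362}$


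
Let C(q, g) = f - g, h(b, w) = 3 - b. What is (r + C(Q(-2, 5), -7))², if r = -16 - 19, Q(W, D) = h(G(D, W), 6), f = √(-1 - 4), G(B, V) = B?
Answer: (28 - I*√5)² ≈ 779.0 - 125.22*I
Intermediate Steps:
f = I*√5 (f = √(-5) = I*√5 ≈ 2.2361*I)
Q(W, D) = 3 - D
C(q, g) = -g + I*√5 (C(q, g) = I*√5 - g = -g + I*√5)
r = -35
(r + C(Q(-2, 5), -7))² = (-35 + (-1*(-7) + I*√5))² = (-35 + (7 + I*√5))² = (-28 + I*√5)²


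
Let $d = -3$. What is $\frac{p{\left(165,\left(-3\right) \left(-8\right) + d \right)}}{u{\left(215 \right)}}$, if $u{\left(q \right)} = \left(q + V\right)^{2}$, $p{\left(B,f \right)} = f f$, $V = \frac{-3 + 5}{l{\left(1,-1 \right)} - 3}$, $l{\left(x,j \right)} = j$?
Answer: $\frac{196}{20449} \approx 0.0095848$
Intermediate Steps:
$V = - \frac{1}{2}$ ($V = \frac{-3 + 5}{-1 - 3} = \frac{2}{-4} = 2 \left(- \frac{1}{4}\right) = - \frac{1}{2} \approx -0.5$)
$p{\left(B,f \right)} = f^{2}$
$u{\left(q \right)} = \left(- \frac{1}{2} + q\right)^{2}$ ($u{\left(q \right)} = \left(q - \frac{1}{2}\right)^{2} = \left(- \frac{1}{2} + q\right)^{2}$)
$\frac{p{\left(165,\left(-3\right) \left(-8\right) + d \right)}}{u{\left(215 \right)}} = \frac{\left(\left(-3\right) \left(-8\right) - 3\right)^{2}}{\frac{1}{4} \left(-1 + 2 \cdot 215\right)^{2}} = \frac{\left(24 - 3\right)^{2}}{\frac{1}{4} \left(-1 + 430\right)^{2}} = \frac{21^{2}}{\frac{1}{4} \cdot 429^{2}} = \frac{441}{\frac{1}{4} \cdot 184041} = \frac{441}{\frac{184041}{4}} = 441 \cdot \frac{4}{184041} = \frac{196}{20449}$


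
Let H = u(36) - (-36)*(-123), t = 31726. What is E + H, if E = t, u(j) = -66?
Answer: 27232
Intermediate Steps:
E = 31726
H = -4494 (H = -66 - (-36)*(-123) = -66 - 1*4428 = -66 - 4428 = -4494)
E + H = 31726 - 4494 = 27232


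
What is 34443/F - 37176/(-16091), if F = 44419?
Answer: 51291699/16622003 ≈ 3.0858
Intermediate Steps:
34443/F - 37176/(-16091) = 34443/44419 - 37176/(-16091) = 34443*(1/44419) - 37176*(-1/16091) = 801/1033 + 37176/16091 = 51291699/16622003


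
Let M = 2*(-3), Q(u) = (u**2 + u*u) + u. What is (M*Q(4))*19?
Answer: -4104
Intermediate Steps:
Q(u) = u + 2*u**2 (Q(u) = (u**2 + u**2) + u = 2*u**2 + u = u + 2*u**2)
M = -6
(M*Q(4))*19 = -24*(1 + 2*4)*19 = -24*(1 + 8)*19 = -24*9*19 = -6*36*19 = -216*19 = -4104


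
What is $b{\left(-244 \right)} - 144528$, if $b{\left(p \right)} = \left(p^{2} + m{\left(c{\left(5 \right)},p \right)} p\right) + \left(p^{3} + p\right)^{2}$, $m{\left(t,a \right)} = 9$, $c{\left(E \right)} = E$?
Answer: $211034542425596$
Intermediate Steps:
$b{\left(p \right)} = p^{2} + \left(p + p^{3}\right)^{2} + 9 p$ ($b{\left(p \right)} = \left(p^{2} + 9 p\right) + \left(p^{3} + p\right)^{2} = \left(p^{2} + 9 p\right) + \left(p + p^{3}\right)^{2} = p^{2} + \left(p + p^{3}\right)^{2} + 9 p$)
$b{\left(-244 \right)} - 144528 = - 244 \left(9 - 244 - 244 \left(1 + \left(-244\right)^{2}\right)^{2}\right) - 144528 = - 244 \left(9 - 244 - 244 \left(1 + 59536\right)^{2}\right) - 144528 = - 244 \left(9 - 244 - 244 \cdot 59537^{2}\right) - 144528 = - 244 \left(9 - 244 - 864895666036\right) - 144528 = \left(-244\right) \left(-864895666271\right) - 144528 = 211034542570124 - 144528 = 211034542425596$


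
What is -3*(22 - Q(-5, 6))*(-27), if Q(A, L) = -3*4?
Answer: 2754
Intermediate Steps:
Q(A, L) = -12
-3*(22 - Q(-5, 6))*(-27) = -3*(22 - 1*(-12))*(-27) = -3*(22 + 12)*(-27) = -3*34*(-27) = -102*(-27) = 2754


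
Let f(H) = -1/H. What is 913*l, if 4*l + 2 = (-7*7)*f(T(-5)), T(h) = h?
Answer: -53867/20 ≈ -2693.4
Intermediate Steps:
l = -59/20 (l = -½ + ((-7*7)*(-1/(-5)))/4 = -½ + (-(-49)*(-1)/5)/4 = -½ + (-49*⅕)/4 = -½ + (¼)*(-49/5) = -½ - 49/20 = -59/20 ≈ -2.9500)
913*l = 913*(-59/20) = -53867/20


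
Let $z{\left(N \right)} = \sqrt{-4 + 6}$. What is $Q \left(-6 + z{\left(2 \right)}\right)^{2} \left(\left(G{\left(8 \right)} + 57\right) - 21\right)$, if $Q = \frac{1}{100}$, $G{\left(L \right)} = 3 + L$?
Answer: $\frac{893}{50} - \frac{141 \sqrt{2}}{25} \approx 9.8838$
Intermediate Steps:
$z{\left(N \right)} = \sqrt{2}$
$Q = \frac{1}{100} \approx 0.01$
$Q \left(-6 + z{\left(2 \right)}\right)^{2} \left(\left(G{\left(8 \right)} + 57\right) - 21\right) = \frac{\left(-6 + \sqrt{2}\right)^{2}}{100} \left(\left(\left(3 + 8\right) + 57\right) - 21\right) = \frac{\left(-6 + \sqrt{2}\right)^{2}}{100} \left(\left(11 + 57\right) - 21\right) = \frac{\left(-6 + \sqrt{2}\right)^{2}}{100} \left(68 - 21\right) = \frac{\left(-6 + \sqrt{2}\right)^{2}}{100} \cdot 47 = \frac{47 \left(-6 + \sqrt{2}\right)^{2}}{100}$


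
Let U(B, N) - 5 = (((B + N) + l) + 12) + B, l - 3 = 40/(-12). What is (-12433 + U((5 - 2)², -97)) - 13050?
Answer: -76636/3 ≈ -25545.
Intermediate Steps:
l = -⅓ (l = 3 + 40/(-12) = 3 + 40*(-1/12) = 3 - 10/3 = -⅓ ≈ -0.33333)
U(B, N) = 50/3 + N + 2*B (U(B, N) = 5 + ((((B + N) - ⅓) + 12) + B) = 5 + (((-⅓ + B + N) + 12) + B) = 5 + ((35/3 + B + N) + B) = 5 + (35/3 + N + 2*B) = 50/3 + N + 2*B)
(-12433 + U((5 - 2)², -97)) - 13050 = (-12433 + (50/3 - 97 + 2*(5 - 2)²)) - 13050 = (-12433 + (50/3 - 97 + 2*3²)) - 13050 = (-12433 + (50/3 - 97 + 2*9)) - 13050 = (-12433 + (50/3 - 97 + 18)) - 13050 = (-12433 - 187/3) - 13050 = -37486/3 - 13050 = -76636/3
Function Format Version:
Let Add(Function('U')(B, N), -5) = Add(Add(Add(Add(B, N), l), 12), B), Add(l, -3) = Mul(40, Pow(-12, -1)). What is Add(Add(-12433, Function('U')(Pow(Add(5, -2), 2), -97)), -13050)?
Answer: Rational(-76636, 3) ≈ -25545.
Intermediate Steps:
l = Rational(-1, 3) (l = Add(3, Mul(40, Pow(-12, -1))) = Add(3, Mul(40, Rational(-1, 12))) = Add(3, Rational(-10, 3)) = Rational(-1, 3) ≈ -0.33333)
Function('U')(B, N) = Add(Rational(50, 3), N, Mul(2, B)) (Function('U')(B, N) = Add(5, Add(Add(Add(Add(B, N), Rational(-1, 3)), 12), B)) = Add(5, Add(Add(Add(Rational(-1, 3), B, N), 12), B)) = Add(5, Add(Add(Rational(35, 3), B, N), B)) = Add(5, Add(Rational(35, 3), N, Mul(2, B))) = Add(Rational(50, 3), N, Mul(2, B)))
Add(Add(-12433, Function('U')(Pow(Add(5, -2), 2), -97)), -13050) = Add(Add(-12433, Add(Rational(50, 3), -97, Mul(2, Pow(Add(5, -2), 2)))), -13050) = Add(Add(-12433, Add(Rational(50, 3), -97, Mul(2, Pow(3, 2)))), -13050) = Add(Add(-12433, Add(Rational(50, 3), -97, Mul(2, 9))), -13050) = Add(Add(-12433, Add(Rational(50, 3), -97, 18)), -13050) = Add(Add(-12433, Rational(-187, 3)), -13050) = Add(Rational(-37486, 3), -13050) = Rational(-76636, 3)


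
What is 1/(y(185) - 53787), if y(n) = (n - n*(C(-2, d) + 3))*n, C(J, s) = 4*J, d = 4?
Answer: 1/151563 ≈ 6.5979e-6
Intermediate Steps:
y(n) = 6*n² (y(n) = (n - n*(4*(-2) + 3))*n = (n - n*(-8 + 3))*n = (n - n*(-5))*n = (n - (-5)*n)*n = (n + 5*n)*n = (6*n)*n = 6*n²)
1/(y(185) - 53787) = 1/(6*185² - 53787) = 1/(6*34225 - 53787) = 1/(205350 - 53787) = 1/151563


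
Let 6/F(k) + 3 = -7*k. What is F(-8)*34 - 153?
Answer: -7905/53 ≈ -149.15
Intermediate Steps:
F(k) = 6/(-3 - 7*k)
F(-8)*34 - 153 = -6/(3 + 7*(-8))*34 - 153 = -6/(3 - 56)*34 - 153 = -6/(-53)*34 - 153 = -6*(-1/53)*34 - 153 = (6/53)*34 - 153 = 204/53 - 153 = -7905/53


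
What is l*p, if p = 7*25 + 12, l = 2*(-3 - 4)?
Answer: -2618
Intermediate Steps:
l = -14 (l = 2*(-7) = -14)
p = 187 (p = 175 + 12 = 187)
l*p = -14*187 = -2618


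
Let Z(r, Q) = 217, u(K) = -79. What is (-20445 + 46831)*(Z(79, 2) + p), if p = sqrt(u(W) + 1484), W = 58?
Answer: 5725762 + 26386*sqrt(1405) ≈ 6.7148e+6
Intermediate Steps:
p = sqrt(1405) (p = sqrt(-79 + 1484) = sqrt(1405) ≈ 37.483)
(-20445 + 46831)*(Z(79, 2) + p) = (-20445 + 46831)*(217 + sqrt(1405)) = 26386*(217 + sqrt(1405)) = 5725762 + 26386*sqrt(1405)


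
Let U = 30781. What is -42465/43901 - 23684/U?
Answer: -2346866449/1351316681 ≈ -1.7367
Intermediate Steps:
-42465/43901 - 23684/U = -42465/43901 - 23684/30781 = -2346866449/1351316681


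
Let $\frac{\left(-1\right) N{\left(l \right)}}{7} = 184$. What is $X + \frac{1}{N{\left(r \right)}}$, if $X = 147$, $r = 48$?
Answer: $\frac{189335}{1288} \approx 147.0$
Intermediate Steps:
$N{\left(l \right)} = -1288$ ($N{\left(l \right)} = \left(-7\right) 184 = -1288$)
$X + \frac{1}{N{\left(r \right)}} = 147 + \frac{1}{-1288} = 147 - \frac{1}{1288} = \frac{189335}{1288}$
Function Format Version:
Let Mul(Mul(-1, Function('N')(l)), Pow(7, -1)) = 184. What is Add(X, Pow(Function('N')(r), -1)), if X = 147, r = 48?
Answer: Rational(189335, 1288) ≈ 147.00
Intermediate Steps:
Function('N')(l) = -1288 (Function('N')(l) = Mul(-7, 184) = -1288)
Add(X, Pow(Function('N')(r), -1)) = Add(147, Pow(-1288, -1)) = Add(147, Rational(-1, 1288)) = Rational(189335, 1288)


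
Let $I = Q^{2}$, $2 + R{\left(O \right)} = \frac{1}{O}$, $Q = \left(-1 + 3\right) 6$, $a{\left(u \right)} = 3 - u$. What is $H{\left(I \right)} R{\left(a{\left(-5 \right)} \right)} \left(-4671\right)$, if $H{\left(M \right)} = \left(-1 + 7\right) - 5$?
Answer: $\frac{70065}{8} \approx 8758.1$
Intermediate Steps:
$Q = 12$ ($Q = 2 \cdot 6 = 12$)
$R{\left(O \right)} = -2 + \frac{1}{O}$
$I = 144$ ($I = 12^{2} = 144$)
$H{\left(M \right)} = 1$ ($H{\left(M \right)} = 6 - 5 = 1$)
$H{\left(I \right)} R{\left(a{\left(-5 \right)} \right)} \left(-4671\right) = 1 \left(-2 + \frac{1}{3 - -5}\right) \left(-4671\right) = 1 \left(-2 + \frac{1}{3 + 5}\right) \left(-4671\right) = 1 \left(-2 + \frac{1}{8}\right) \left(-4671\right) = 1 \left(\left(- \frac{15}{8}\right) \left(-4671\right)\right) = 1 \cdot \frac{70065}{8} = \frac{70065}{8}$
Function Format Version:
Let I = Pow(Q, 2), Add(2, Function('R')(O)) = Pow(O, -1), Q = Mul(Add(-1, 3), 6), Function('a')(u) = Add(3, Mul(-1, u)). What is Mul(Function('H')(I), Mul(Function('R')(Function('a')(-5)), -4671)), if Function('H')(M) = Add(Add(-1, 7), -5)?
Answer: Rational(70065, 8) ≈ 8758.1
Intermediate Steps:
Q = 12 (Q = Mul(2, 6) = 12)
Function('R')(O) = Add(-2, Pow(O, -1))
I = 144 (I = Pow(12, 2) = 144)
Function('H')(M) = 1 (Function('H')(M) = Add(6, -5) = 1)
Mul(Function('H')(I), Mul(Function('R')(Function('a')(-5)), -4671)) = Mul(1, Mul(Add(-2, Pow(Add(3, Mul(-1, -5)), -1)), -4671)) = Mul(1, Mul(Add(-2, Pow(Add(3, 5), -1)), -4671)) = Mul(1, Mul(Add(-2, Pow(8, -1)), -4671)) = Mul(1, Mul(Add(-2, Rational(1, 8)), -4671)) = Mul(1, Mul(Rational(-15, 8), -4671)) = Mul(1, Rational(70065, 8)) = Rational(70065, 8)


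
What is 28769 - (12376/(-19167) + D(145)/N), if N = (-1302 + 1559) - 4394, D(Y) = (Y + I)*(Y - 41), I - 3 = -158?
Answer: 760412290261/26431293 ≈ 28769.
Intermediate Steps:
I = -155 (I = 3 - 158 = -155)
D(Y) = (-155 + Y)*(-41 + Y) (D(Y) = (Y - 155)*(Y - 41) = (-155 + Y)*(-41 + Y))
N = -4137 (N = 257 - 4394 = -4137)
28769 - (12376/(-19167) + D(145)/N) = 28769 - (12376/(-19167) + (6355 + 145**2 - 196*145)/(-4137)) = 28769 - (12376*(-1/19167) + (6355 + 21025 - 28420)*(-1/4137)) = 28769 - (-12376/19167 - 1040*(-1/4137)) = 28769 - (-12376/19167 + 1040/4137) = 28769 - 1*(-10421944/26431293) = 28769 + 10421944/26431293 = 760412290261/26431293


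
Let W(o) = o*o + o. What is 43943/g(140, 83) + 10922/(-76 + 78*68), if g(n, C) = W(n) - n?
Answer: 110951301/25617200 ≈ 4.3311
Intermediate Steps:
W(o) = o + o² (W(o) = o² + o = o + o²)
g(n, C) = -n + n*(1 + n) (g(n, C) = n*(1 + n) - n = -n + n*(1 + n))
43943/g(140, 83) + 10922/(-76 + 78*68) = 43943/(140²) + 10922/(-76 + 78*68) = 43943/19600 + 10922/(-76 + 5304) = 43943*(1/19600) + 10922/5228 = 43943/19600 + 10922*(1/5228) = 43943/19600 + 5461/2614 = 110951301/25617200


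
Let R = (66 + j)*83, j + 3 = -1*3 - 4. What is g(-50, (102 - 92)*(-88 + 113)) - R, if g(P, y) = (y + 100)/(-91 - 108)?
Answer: -925302/199 ≈ -4649.8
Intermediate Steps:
j = -10 (j = -3 + (-1*3 - 4) = -3 + (-3 - 4) = -3 - 7 = -10)
g(P, y) = -100/199 - y/199 (g(P, y) = (100 + y)/(-199) = (100 + y)*(-1/199) = -100/199 - y/199)
R = 4648 (R = (66 - 10)*83 = 56*83 = 4648)
g(-50, (102 - 92)*(-88 + 113)) - R = (-100/199 - (102 - 92)*(-88 + 113)/199) - 1*4648 = (-100/199 - 10*25/199) - 4648 = (-100/199 - 1/199*250) - 4648 = (-100/199 - 250/199) - 4648 = -350/199 - 4648 = -925302/199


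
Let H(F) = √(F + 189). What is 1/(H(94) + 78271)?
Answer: 78271/6126349158 - √283/6126349158 ≈ 1.2773e-5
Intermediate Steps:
H(F) = √(189 + F)
1/(H(94) + 78271) = 1/(√(189 + 94) + 78271) = 1/(√283 + 78271) = 1/(78271 + √283)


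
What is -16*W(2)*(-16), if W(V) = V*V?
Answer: 1024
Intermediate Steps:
W(V) = V²
-16*W(2)*(-16) = -16*2²*(-16) = -16*4*(-16) = -64*(-16) = 1024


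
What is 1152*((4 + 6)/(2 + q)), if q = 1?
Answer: 3840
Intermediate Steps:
1152*((4 + 6)/(2 + q)) = 1152*((4 + 6)/(2 + 1)) = 1152*(10/3) = 3840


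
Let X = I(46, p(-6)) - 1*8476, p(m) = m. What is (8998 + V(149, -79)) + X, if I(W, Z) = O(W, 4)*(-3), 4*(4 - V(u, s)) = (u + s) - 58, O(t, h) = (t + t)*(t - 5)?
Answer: -10793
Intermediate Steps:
O(t, h) = 2*t*(-5 + t) (O(t, h) = (2*t)*(-5 + t) = 2*t*(-5 + t))
V(u, s) = 37/2 - s/4 - u/4 (V(u, s) = 4 - ((u + s) - 58)/4 = 4 - ((s + u) - 58)/4 = 4 - (-58 + s + u)/4 = 4 + (29/2 - s/4 - u/4) = 37/2 - s/4 - u/4)
I(W, Z) = -6*W*(-5 + W) (I(W, Z) = (2*W*(-5 + W))*(-3) = -6*W*(-5 + W))
X = -19792 (X = 6*46*(5 - 1*46) - 1*8476 = 6*46*(5 - 46) - 8476 = 6*46*(-41) - 8476 = -11316 - 8476 = -19792)
(8998 + V(149, -79)) + X = (8998 + (37/2 - ¼*(-79) - ¼*149)) - 19792 = (8998 + (37/2 + 79/4 - 149/4)) - 19792 = (8998 + 1) - 19792 = 8999 - 19792 = -10793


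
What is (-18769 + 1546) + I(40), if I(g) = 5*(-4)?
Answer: -17243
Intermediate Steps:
I(g) = -20
(-18769 + 1546) + I(40) = (-18769 + 1546) - 20 = -17223 - 20 = -17243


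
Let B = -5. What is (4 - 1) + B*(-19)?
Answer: 98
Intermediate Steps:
(4 - 1) + B*(-19) = (4 - 1) - 5*(-19) = 3 + 95 = 98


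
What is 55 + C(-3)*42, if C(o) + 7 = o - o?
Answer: -239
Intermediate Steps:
C(o) = -7 (C(o) = -7 + (o - o) = -7 + 0 = -7)
55 + C(-3)*42 = 55 - 7*42 = 55 - 294 = -239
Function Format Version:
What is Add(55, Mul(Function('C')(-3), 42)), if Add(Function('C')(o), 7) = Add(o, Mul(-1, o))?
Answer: -239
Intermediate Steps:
Function('C')(o) = -7 (Function('C')(o) = Add(-7, Add(o, Mul(-1, o))) = Add(-7, 0) = -7)
Add(55, Mul(Function('C')(-3), 42)) = Add(55, Mul(-7, 42)) = Add(55, -294) = -239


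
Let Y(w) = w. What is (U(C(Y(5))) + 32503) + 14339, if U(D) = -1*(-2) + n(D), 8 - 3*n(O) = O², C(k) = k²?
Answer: 139915/3 ≈ 46638.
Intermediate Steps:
n(O) = 8/3 - O²/3
U(D) = 14/3 - D²/3 (U(D) = -1*(-2) + (8/3 - D²/3) = 2 + (8/3 - D²/3) = 14/3 - D²/3)
(U(C(Y(5))) + 32503) + 14339 = ((14/3 - (5²)²/3) + 32503) + 14339 = ((14/3 - ⅓*25²) + 32503) + 14339 = ((14/3 - ⅓*625) + 32503) + 14339 = ((14/3 - 625/3) + 32503) + 14339 = (-611/3 + 32503) + 14339 = 96898/3 + 14339 = 139915/3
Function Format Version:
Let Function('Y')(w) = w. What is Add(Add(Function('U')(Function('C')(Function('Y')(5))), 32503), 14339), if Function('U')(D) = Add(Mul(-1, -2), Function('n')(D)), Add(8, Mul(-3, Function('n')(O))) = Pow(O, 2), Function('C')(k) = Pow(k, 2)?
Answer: Rational(139915, 3) ≈ 46638.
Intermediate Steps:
Function('n')(O) = Add(Rational(8, 3), Mul(Rational(-1, 3), Pow(O, 2)))
Function('U')(D) = Add(Rational(14, 3), Mul(Rational(-1, 3), Pow(D, 2))) (Function('U')(D) = Add(Mul(-1, -2), Add(Rational(8, 3), Mul(Rational(-1, 3), Pow(D, 2)))) = Add(2, Add(Rational(8, 3), Mul(Rational(-1, 3), Pow(D, 2)))) = Add(Rational(14, 3), Mul(Rational(-1, 3), Pow(D, 2))))
Add(Add(Function('U')(Function('C')(Function('Y')(5))), 32503), 14339) = Add(Add(Add(Rational(14, 3), Mul(Rational(-1, 3), Pow(Pow(5, 2), 2))), 32503), 14339) = Add(Add(Add(Rational(14, 3), Mul(Rational(-1, 3), Pow(25, 2))), 32503), 14339) = Add(Add(Add(Rational(14, 3), Mul(Rational(-1, 3), 625)), 32503), 14339) = Add(Add(Add(Rational(14, 3), Rational(-625, 3)), 32503), 14339) = Add(Add(Rational(-611, 3), 32503), 14339) = Add(Rational(96898, 3), 14339) = Rational(139915, 3)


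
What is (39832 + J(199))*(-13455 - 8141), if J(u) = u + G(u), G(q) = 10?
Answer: -864725436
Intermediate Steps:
J(u) = 10 + u (J(u) = u + 10 = 10 + u)
(39832 + J(199))*(-13455 - 8141) = (39832 + (10 + 199))*(-13455 - 8141) = (39832 + 209)*(-21596) = 40041*(-21596) = -864725436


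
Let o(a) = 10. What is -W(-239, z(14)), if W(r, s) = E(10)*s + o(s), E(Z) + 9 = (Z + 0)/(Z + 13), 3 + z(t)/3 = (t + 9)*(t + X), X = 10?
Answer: 324229/23 ≈ 14097.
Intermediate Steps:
z(t) = -9 + 3*(9 + t)*(10 + t) (z(t) = -9 + 3*((t + 9)*(t + 10)) = -9 + 3*((9 + t)*(10 + t)) = -9 + 3*(9 + t)*(10 + t))
E(Z) = -9 + Z/(13 + Z) (E(Z) = -9 + (Z + 0)/(Z + 13) = -9 + Z/(13 + Z))
W(r, s) = 10 - 197*s/23 (W(r, s) = ((-117 - 8*10)/(13 + 10))*s + 10 = ((-117 - 80)/23)*s + 10 = ((1/23)*(-197))*s + 10 = -197*s/23 + 10 = 10 - 197*s/23)
-W(-239, z(14)) = -(10 - 197*(261 + 3*14**2 + 57*14)/23) = -(10 - 197*(261 + 3*196 + 798)/23) = -(10 - 197*(261 + 588 + 798)/23) = -(10 - 197/23*1647) = -(10 - 324459/23) = -1*(-324229/23) = 324229/23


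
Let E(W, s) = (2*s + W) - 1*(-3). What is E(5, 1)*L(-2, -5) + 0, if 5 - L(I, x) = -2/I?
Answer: 40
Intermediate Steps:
L(I, x) = 5 + 2/I (L(I, x) = 5 - (-2)/I = 5 + 2/I)
E(W, s) = 3 + W + 2*s (E(W, s) = (W + 2*s) + 3 = 3 + W + 2*s)
E(5, 1)*L(-2, -5) + 0 = (3 + 5 + 2*1)*(5 + 2/(-2)) + 0 = (3 + 5 + 2)*(5 + 2*(-½)) + 0 = 10*(5 - 1) + 0 = 10*4 + 0 = 40 + 0 = 40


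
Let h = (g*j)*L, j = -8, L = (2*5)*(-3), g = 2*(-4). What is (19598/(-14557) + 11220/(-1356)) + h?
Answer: -3174112089/1644941 ≈ -1929.6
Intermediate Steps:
g = -8
L = -30 (L = 10*(-3) = -30)
h = -1920 (h = -8*(-8)*(-30) = 64*(-30) = -1920)
(19598/(-14557) + 11220/(-1356)) + h = (19598/(-14557) + 11220/(-1356)) - 1920 = (19598*(-1/14557) + 11220*(-1/1356)) - 1920 = (-19598/14557 - 935/113) - 1920 = -15825369/1644941 - 1920 = -3174112089/1644941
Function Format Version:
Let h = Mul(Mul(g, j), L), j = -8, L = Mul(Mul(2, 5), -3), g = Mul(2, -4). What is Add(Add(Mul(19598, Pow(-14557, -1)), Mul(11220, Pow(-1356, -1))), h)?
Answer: Rational(-3174112089, 1644941) ≈ -1929.6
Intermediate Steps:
g = -8
L = -30 (L = Mul(10, -3) = -30)
h = -1920 (h = Mul(Mul(-8, -8), -30) = Mul(64, -30) = -1920)
Add(Add(Mul(19598, Pow(-14557, -1)), Mul(11220, Pow(-1356, -1))), h) = Add(Add(Mul(19598, Pow(-14557, -1)), Mul(11220, Pow(-1356, -1))), -1920) = Add(Add(Mul(19598, Rational(-1, 14557)), Mul(11220, Rational(-1, 1356))), -1920) = Add(Add(Rational(-19598, 14557), Rational(-935, 113)), -1920) = Add(Rational(-15825369, 1644941), -1920) = Rational(-3174112089, 1644941)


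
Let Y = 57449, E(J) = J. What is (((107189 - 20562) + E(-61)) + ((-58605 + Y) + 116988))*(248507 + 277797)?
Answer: 106522876992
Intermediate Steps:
(((107189 - 20562) + E(-61)) + ((-58605 + Y) + 116988))*(248507 + 277797) = (((107189 - 20562) - 61) + ((-58605 + 57449) + 116988))*(248507 + 277797) = ((86627 - 61) + (-1156 + 116988))*526304 = (86566 + 115832)*526304 = 202398*526304 = 106522876992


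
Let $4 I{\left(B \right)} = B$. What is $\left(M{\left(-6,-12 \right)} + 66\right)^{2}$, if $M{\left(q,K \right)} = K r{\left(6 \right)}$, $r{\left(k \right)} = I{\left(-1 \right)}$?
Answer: $4761$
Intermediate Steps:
$I{\left(B \right)} = \frac{B}{4}$
$r{\left(k \right)} = - \frac{1}{4}$ ($r{\left(k \right)} = \frac{1}{4} \left(-1\right) = - \frac{1}{4}$)
$M{\left(q,K \right)} = - \frac{K}{4}$ ($M{\left(q,K \right)} = K \left(- \frac{1}{4}\right) = - \frac{K}{4}$)
$\left(M{\left(-6,-12 \right)} + 66\right)^{2} = \left(\left(- \frac{1}{4}\right) \left(-12\right) + 66\right)^{2} = \left(3 + 66\right)^{2} = 69^{2} = 4761$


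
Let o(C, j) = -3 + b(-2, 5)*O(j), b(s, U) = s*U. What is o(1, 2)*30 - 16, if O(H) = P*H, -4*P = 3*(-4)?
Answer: -1906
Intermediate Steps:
P = 3 (P = -3*(-4)/4 = -¼*(-12) = 3)
b(s, U) = U*s
O(H) = 3*H
o(C, j) = -3 - 30*j (o(C, j) = -3 + (5*(-2))*(3*j) = -3 - 30*j)
o(1, 2)*30 - 16 = (-3 - 30*2)*30 - 16 = (-3 - 60)*30 - 16 = -63*30 - 16 = -1890 - 16 = -1906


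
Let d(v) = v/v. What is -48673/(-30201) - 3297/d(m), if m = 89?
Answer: -99524024/30201 ≈ -3295.4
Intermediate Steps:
d(v) = 1
-48673/(-30201) - 3297/d(m) = -48673/(-30201) - 3297/1 = -48673*(-1/30201) - 3297*1 = 48673/30201 - 3297 = -99524024/30201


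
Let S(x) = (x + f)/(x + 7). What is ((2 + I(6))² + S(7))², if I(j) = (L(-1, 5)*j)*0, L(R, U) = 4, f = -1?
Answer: 961/49 ≈ 19.612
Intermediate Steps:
I(j) = 0 (I(j) = (4*j)*0 = 0)
S(x) = (-1 + x)/(7 + x) (S(x) = (x - 1)/(x + 7) = (-1 + x)/(7 + x))
((2 + I(6))² + S(7))² = ((2 + 0)² + (-1 + 7)/(7 + 7))² = (2² + 6/14)² = (4 + (1/14)*6)² = (4 + 3/7)² = (31/7)² = 961/49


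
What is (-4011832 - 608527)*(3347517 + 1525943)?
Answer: -22517134772140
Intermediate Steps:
(-4011832 - 608527)*(3347517 + 1525943) = -4620359*4873460 = -22517134772140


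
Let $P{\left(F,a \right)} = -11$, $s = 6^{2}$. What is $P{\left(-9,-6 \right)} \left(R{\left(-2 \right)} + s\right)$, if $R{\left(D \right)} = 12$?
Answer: $-528$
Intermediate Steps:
$s = 36$
$P{\left(-9,-6 \right)} \left(R{\left(-2 \right)} + s\right) = - 11 \left(12 + 36\right) = \left(-11\right) 48 = -528$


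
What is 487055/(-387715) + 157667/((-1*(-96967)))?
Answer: 2780319744/7519112081 ≈ 0.36977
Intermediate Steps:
487055/(-387715) + 157667/((-1*(-96967))) = 487055*(-1/387715) + 157667/96967 = -97411/77543 + 157667*(1/96967) = -97411/77543 + 157667/96967 = 2780319744/7519112081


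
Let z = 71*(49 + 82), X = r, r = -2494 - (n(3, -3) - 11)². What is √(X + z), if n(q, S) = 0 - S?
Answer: √6743 ≈ 82.116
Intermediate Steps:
n(q, S) = -S
r = -2558 (r = -2494 - (-1*(-3) - 11)² = -2494 - (3 - 11)² = -2494 - 1*(-8)² = -2494 - 1*64 = -2494 - 64 = -2558)
X = -2558
z = 9301 (z = 71*131 = 9301)
√(X + z) = √(-2558 + 9301) = √6743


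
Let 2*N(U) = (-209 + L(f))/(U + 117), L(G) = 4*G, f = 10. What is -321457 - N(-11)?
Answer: -68148715/212 ≈ -3.2146e+5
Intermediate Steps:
N(U) = -169/(2*(117 + U)) (N(U) = ((-209 + 4*10)/(U + 117))/2 = ((-209 + 40)/(117 + U))/2 = (-169/(117 + U))/2 = -169/(2*(117 + U)))
-321457 - N(-11) = -321457 - (-169)/(234 + 2*(-11)) = -321457 - (-169)/(234 - 22) = -321457 - (-169)/212 = -321457 - 1*(-169/212) = -321457 + 169/212 = -68148715/212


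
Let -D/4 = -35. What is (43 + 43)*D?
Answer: 12040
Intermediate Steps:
D = 140 (D = -4*(-35) = 140)
(43 + 43)*D = (43 + 43)*140 = 86*140 = 12040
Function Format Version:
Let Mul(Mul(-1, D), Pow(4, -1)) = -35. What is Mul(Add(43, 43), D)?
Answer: 12040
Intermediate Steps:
D = 140 (D = Mul(-4, -35) = 140)
Mul(Add(43, 43), D) = Mul(Add(43, 43), 140) = Mul(86, 140) = 12040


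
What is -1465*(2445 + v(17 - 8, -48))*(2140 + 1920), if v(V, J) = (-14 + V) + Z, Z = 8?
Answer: -14560459200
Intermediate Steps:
v(V, J) = -6 + V (v(V, J) = (-14 + V) + 8 = -6 + V)
-1465*(2445 + v(17 - 8, -48))*(2140 + 1920) = -1465*(2445 + (-6 + (17 - 8)))*(2140 + 1920) = -1465*(2445 + (-6 + 9))*4060 = -1465*(2445 + 3)*4060 = -3586320*4060 = -1465*9938880 = -14560459200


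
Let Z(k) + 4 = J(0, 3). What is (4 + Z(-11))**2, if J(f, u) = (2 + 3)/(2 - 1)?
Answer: 25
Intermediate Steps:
J(f, u) = 5 (J(f, u) = 5/1 = 5*1 = 5)
Z(k) = 1 (Z(k) = -4 + 5 = 1)
(4 + Z(-11))**2 = (4 + 1)**2 = 5**2 = 25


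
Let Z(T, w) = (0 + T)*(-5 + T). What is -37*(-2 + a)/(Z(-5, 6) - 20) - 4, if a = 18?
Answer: -356/15 ≈ -23.733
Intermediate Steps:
Z(T, w) = T*(-5 + T)
-37*(-2 + a)/(Z(-5, 6) - 20) - 4 = -37*(-2 + 18)/(-5*(-5 - 5) - 20) - 4 = -592/(-5*(-10) - 20) - 4 = -592/(50 - 20) - 4 = -592/30 - 4 = -37*8/15 - 4 = -296/15 - 4 = -356/15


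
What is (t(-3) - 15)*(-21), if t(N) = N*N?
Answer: 126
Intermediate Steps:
t(N) = N²
(t(-3) - 15)*(-21) = ((-3)² - 15)*(-21) = (9 - 15)*(-21) = -6*(-21) = 126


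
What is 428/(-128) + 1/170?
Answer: -9079/2720 ≈ -3.3379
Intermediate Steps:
428/(-128) + 1/170 = 428*(-1/128) + 1/170 = -107/32 + 1/170 = -9079/2720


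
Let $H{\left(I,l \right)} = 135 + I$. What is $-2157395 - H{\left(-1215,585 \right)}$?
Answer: $-2156315$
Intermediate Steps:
$-2157395 - H{\left(-1215,585 \right)} = -2157395 - \left(135 - 1215\right) = -2157395 - -1080 = -2157395 + 1080 = -2156315$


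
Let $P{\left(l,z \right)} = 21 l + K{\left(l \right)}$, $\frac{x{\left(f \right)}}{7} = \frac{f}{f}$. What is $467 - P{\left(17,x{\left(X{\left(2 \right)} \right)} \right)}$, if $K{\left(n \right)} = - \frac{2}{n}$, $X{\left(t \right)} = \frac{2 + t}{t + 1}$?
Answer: $\frac{1872}{17} \approx 110.12$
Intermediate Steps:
$X{\left(t \right)} = \frac{2 + t}{1 + t}$
$x{\left(f \right)} = 7$ ($x{\left(f \right)} = 7 \frac{f}{f} = 7 \cdot 1 = 7$)
$P{\left(l,z \right)} = - \frac{2}{l} + 21 l$ ($P{\left(l,z \right)} = 21 l - \frac{2}{l} = - \frac{2}{l} + 21 l$)
$467 - P{\left(17,x{\left(X{\left(2 \right)} \right)} \right)} = 467 - \left(- \frac{2}{17} + 21 \cdot 17\right) = 467 - \left(\left(-2\right) \frac{1}{17} + 357\right) = 467 - \left(- \frac{2}{17} + 357\right) = 467 - \frac{6067}{17} = \frac{1872}{17}$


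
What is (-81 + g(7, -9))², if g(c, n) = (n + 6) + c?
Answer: 5929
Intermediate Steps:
g(c, n) = 6 + c + n (g(c, n) = (6 + n) + c = 6 + c + n)
(-81 + g(7, -9))² = (-81 + (6 + 7 - 9))² = (-81 + 4)² = (-77)² = 5929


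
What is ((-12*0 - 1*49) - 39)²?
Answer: 7744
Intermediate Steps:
((-12*0 - 1*49) - 39)² = ((0 - 49) - 39)² = (-49 - 39)² = (-88)² = 7744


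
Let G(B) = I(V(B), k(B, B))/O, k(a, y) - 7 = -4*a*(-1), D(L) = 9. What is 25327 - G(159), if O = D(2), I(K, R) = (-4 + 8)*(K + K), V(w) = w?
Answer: 75557/3 ≈ 25186.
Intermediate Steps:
k(a, y) = 7 + 4*a (k(a, y) = 7 - 4*a*(-1) = 7 + 4*a)
I(K, R) = 8*K (I(K, R) = 4*(2*K) = 8*K)
O = 9
G(B) = 8*B/9 (G(B) = (8*B)/9 = (8*B)*(⅑) = 8*B/9)
25327 - G(159) = 25327 - 8*159/9 = 25327 - 1*424/3 = 25327 - 424/3 = 75557/3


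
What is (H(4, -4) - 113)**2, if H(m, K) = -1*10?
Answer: 15129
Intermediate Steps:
H(m, K) = -10
(H(4, -4) - 113)**2 = (-10 - 113)**2 = (-123)**2 = 15129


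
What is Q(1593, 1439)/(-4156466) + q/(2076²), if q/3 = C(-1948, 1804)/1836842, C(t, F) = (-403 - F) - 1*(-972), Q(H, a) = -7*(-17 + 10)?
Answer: -64652983418123/5484025700337926112 ≈ -1.1789e-5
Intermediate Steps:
Q(H, a) = 49 (Q(H, a) = -7*(-7) = 49)
C(t, F) = 569 - F (C(t, F) = (-403 - F) + 972 = 569 - F)
q = -3705/1836842 (q = 3*((569 - 1*1804)/1836842) = 3*((569 - 1804)*(1/1836842)) = 3*(-1235*1/1836842) = 3*(-1235/1836842) = -3705/1836842 ≈ -0.0020170)
Q(1593, 1439)/(-4156466) + q/(2076²) = 49/(-4156466) - 3705/(1836842*(2076²)) = 49*(-1/4156466) - 3705/1836842/4309776 = -49/4156466 - 3705/1836842*1/4309776 = -49/4156466 - 1235/2638792522464 = -64652983418123/5484025700337926112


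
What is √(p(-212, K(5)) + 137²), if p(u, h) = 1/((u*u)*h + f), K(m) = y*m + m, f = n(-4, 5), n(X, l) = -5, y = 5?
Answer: 2*√8530291556315585/1348315 ≈ 137.00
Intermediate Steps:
f = -5
K(m) = 6*m (K(m) = 5*m + m = 6*m)
p(u, h) = 1/(-5 + h*u²) (p(u, h) = 1/((u*u)*h - 5) = 1/(u²*h - 5) = 1/(h*u² - 5) = 1/(-5 + h*u²))
√(p(-212, K(5)) + 137²) = √(1/(-5 + (6*5)*(-212)²) + 137²) = √(1/(-5 + 30*44944) + 18769) = √(1/(-5 + 1348320) + 18769) = √(1/1348315 + 18769) = √(25306524236/1348315) = 2*√8530291556315585/1348315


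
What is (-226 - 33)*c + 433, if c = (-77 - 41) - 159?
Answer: 72176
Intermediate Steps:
c = -277 (c = -118 - 159 = -277)
(-226 - 33)*c + 433 = (-226 - 33)*(-277) + 433 = -259*(-277) + 433 = 71743 + 433 = 72176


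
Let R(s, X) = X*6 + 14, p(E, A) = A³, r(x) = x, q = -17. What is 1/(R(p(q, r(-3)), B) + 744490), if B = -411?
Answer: 1/742038 ≈ 1.3476e-6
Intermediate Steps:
R(s, X) = 14 + 6*X (R(s, X) = 6*X + 14 = 14 + 6*X)
1/(R(p(q, r(-3)), B) + 744490) = 1/((14 + 6*(-411)) + 744490) = 1/((14 - 2466) + 744490) = 1/(-2452 + 744490) = 1/742038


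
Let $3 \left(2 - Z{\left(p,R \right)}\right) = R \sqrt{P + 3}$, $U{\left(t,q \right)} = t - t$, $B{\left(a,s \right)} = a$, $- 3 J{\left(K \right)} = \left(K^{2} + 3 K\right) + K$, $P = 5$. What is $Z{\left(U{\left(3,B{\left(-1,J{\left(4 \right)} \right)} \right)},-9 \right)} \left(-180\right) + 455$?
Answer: $95 - 1080 \sqrt{2} \approx -1432.4$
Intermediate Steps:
$J{\left(K \right)} = - \frac{4 K}{3} - \frac{K^{2}}{3}$ ($J{\left(K \right)} = - \frac{\left(K^{2} + 3 K\right) + K}{3} = - \frac{K^{2} + 4 K}{3} = - \frac{4 K}{3} - \frac{K^{2}}{3}$)
$U{\left(t,q \right)} = 0$
$Z{\left(p,R \right)} = 2 - \frac{2 R \sqrt{2}}{3}$ ($Z{\left(p,R \right)} = 2 - \frac{R \sqrt{5 + 3}}{3} = 2 - \frac{R \sqrt{8}}{3} = 2 - \frac{R 2 \sqrt{2}}{3} = 2 - \frac{2 R \sqrt{2}}{3}$)
$Z{\left(U{\left(3,B{\left(-1,J{\left(4 \right)} \right)} \right)},-9 \right)} \left(-180\right) + 455 = \left(2 - - 6 \sqrt{2}\right) \left(-180\right) + 455 = \left(2 + 6 \sqrt{2}\right) \left(-180\right) + 455 = \left(-360 - 1080 \sqrt{2}\right) + 455 = 95 - 1080 \sqrt{2}$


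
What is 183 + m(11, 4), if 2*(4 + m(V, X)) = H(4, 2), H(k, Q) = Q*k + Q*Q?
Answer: 185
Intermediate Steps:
H(k, Q) = Q² + Q*k (H(k, Q) = Q*k + Q² = Q² + Q*k)
m(V, X) = 2 (m(V, X) = -4 + (2*(2 + 4))/2 = -4 + (2*6)/2 = -4 + (½)*12 = -4 + 6 = 2)
183 + m(11, 4) = 183 + 2 = 185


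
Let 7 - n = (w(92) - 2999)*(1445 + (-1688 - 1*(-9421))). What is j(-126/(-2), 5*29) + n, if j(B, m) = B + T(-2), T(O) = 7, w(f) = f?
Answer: 26680523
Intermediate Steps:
j(B, m) = 7 + B (j(B, m) = B + 7 = 7 + B)
n = 26680453 (n = 7 - (92 - 2999)*(1445 + (-1688 - 1*(-9421))) = 7 - (-2907)*(1445 + (-1688 + 9421)) = 7 - (-2907)*(1445 + 7733) = 7 - (-2907)*9178 = 7 - 1*(-26680446) = 7 + 26680446 = 26680453)
j(-126/(-2), 5*29) + n = (7 - 126/(-2)) + 26680453 = (7 - 126*(-1/2)) + 26680453 = (7 + 63) + 26680453 = 70 + 26680453 = 26680523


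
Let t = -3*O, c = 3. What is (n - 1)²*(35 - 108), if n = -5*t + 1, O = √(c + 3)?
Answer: -98550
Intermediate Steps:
O = √6 (O = √(3 + 3) = √6 ≈ 2.4495)
t = -3*√6 ≈ -7.3485
n = 1 + 15*√6 (n = -(-15)*√6 + 1 = 15*√6 + 1 = 1 + 15*√6 ≈ 37.742)
(n - 1)²*(35 - 108) = ((1 + 15*√6) - 1)²*(35 - 108) = (15*√6)²*(-73) = 1350*(-73) = -98550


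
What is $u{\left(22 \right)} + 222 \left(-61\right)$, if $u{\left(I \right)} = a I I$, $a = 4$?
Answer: $-11606$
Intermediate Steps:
$u{\left(I \right)} = 4 I^{2}$ ($u{\left(I \right)} = 4 I I = 4 I^{2}$)
$u{\left(22 \right)} + 222 \left(-61\right) = 4 \cdot 22^{2} + 222 \left(-61\right) = 4 \cdot 484 - 13542 = 1936 - 13542 = -11606$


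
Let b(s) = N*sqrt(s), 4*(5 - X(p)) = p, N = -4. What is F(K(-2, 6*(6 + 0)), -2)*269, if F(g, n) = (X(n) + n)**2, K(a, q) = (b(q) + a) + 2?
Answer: 13181/4 ≈ 3295.3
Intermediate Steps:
X(p) = 5 - p/4
b(s) = -4*sqrt(s)
K(a, q) = 2 + a - 4*sqrt(q) (K(a, q) = (-4*sqrt(q) + a) + 2 = (a - 4*sqrt(q)) + 2 = 2 + a - 4*sqrt(q))
F(g, n) = (5 + 3*n/4)**2 (F(g, n) = ((5 - n/4) + n)**2 = (5 + 3*n/4)**2)
F(K(-2, 6*(6 + 0)), -2)*269 = ((20 + 3*(-2))**2/16)*269 = ((20 - 6)**2/16)*269 = ((1/16)*14**2)*269 = ((1/16)*196)*269 = (49/4)*269 = 13181/4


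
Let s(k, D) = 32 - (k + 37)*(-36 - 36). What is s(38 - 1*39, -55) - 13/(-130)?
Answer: 26241/10 ≈ 2624.1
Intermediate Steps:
s(k, D) = 2696 + 72*k (s(k, D) = 32 - (37 + k)*(-72) = 32 - (-2664 - 72*k) = 32 + (2664 + 72*k) = 2696 + 72*k)
s(38 - 1*39, -55) - 13/(-130) = (2696 + 72*(38 - 1*39)) - 13/(-130) = (2696 + 72*(38 - 39)) - (-1)*13/130 = (2696 + 72*(-1)) - 1*(-⅒) = (2696 - 72) + ⅒ = 2624 + ⅒ = 26241/10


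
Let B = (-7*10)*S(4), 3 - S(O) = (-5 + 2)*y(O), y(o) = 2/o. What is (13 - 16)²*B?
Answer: -2835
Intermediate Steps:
S(O) = 3 + 6/O (S(O) = 3 - (-5 + 2)*2/O = 3 - (-3)*2/O = 3 - (-6)/O = 3 + 6/O)
B = -315 (B = (-7*10)*(3 + 6/4) = -70*(3 + 6*(¼)) = -70*(3 + 3/2) = -70*9/2 = -315)
(13 - 16)²*B = (13 - 16)²*(-315) = (-3)²*(-315) = 9*(-315) = -2835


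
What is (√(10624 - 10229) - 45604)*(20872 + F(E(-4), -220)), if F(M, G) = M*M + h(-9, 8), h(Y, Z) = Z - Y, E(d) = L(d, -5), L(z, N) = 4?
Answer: -953351620 + 20905*√395 ≈ -9.5294e+8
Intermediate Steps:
E(d) = 4
F(M, G) = 17 + M² (F(M, G) = M*M + (8 - 1*(-9)) = M² + (8 + 9) = M² + 17 = 17 + M²)
(√(10624 - 10229) - 45604)*(20872 + F(E(-4), -220)) = (√(10624 - 10229) - 45604)*(20872 + (17 + 4²)) = (√395 - 45604)*(20872 + (17 + 16)) = (-45604 + √395)*(20872 + 33) = (-45604 + √395)*20905 = -953351620 + 20905*√395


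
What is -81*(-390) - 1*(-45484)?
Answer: 77074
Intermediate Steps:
-81*(-390) - 1*(-45484) = 31590 + 45484 = 77074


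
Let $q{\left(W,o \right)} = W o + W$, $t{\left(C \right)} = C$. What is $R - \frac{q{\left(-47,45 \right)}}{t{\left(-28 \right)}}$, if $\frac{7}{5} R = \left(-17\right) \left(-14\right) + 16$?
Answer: $\frac{1459}{14} \approx 104.21$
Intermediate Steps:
$q{\left(W,o \right)} = W + W o$
$R = \frac{1270}{7}$ ($R = \frac{5 \left(\left(-17\right) \left(-14\right) + 16\right)}{7} = \frac{5 \left(238 + 16\right)}{7} = \frac{5}{7} \cdot 254 = \frac{1270}{7} \approx 181.43$)
$R - \frac{q{\left(-47,45 \right)}}{t{\left(-28 \right)}} = \frac{1270}{7} - \frac{\left(-47\right) \left(1 + 45\right)}{-28} = \frac{1270}{7} - \left(-47\right) 46 \left(- \frac{1}{28}\right) = \frac{1270}{7} - \left(-2162\right) \left(- \frac{1}{28}\right) = \frac{1270}{7} - \frac{1081}{14} = \frac{1459}{14}$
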